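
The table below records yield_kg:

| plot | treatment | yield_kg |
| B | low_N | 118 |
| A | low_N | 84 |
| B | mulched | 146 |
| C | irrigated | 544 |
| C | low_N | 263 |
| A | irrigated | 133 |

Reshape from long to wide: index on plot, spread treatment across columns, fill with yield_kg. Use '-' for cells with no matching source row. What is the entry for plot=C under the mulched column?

No long-format row has plot=C and treatment=mulched, so the cell is -.

-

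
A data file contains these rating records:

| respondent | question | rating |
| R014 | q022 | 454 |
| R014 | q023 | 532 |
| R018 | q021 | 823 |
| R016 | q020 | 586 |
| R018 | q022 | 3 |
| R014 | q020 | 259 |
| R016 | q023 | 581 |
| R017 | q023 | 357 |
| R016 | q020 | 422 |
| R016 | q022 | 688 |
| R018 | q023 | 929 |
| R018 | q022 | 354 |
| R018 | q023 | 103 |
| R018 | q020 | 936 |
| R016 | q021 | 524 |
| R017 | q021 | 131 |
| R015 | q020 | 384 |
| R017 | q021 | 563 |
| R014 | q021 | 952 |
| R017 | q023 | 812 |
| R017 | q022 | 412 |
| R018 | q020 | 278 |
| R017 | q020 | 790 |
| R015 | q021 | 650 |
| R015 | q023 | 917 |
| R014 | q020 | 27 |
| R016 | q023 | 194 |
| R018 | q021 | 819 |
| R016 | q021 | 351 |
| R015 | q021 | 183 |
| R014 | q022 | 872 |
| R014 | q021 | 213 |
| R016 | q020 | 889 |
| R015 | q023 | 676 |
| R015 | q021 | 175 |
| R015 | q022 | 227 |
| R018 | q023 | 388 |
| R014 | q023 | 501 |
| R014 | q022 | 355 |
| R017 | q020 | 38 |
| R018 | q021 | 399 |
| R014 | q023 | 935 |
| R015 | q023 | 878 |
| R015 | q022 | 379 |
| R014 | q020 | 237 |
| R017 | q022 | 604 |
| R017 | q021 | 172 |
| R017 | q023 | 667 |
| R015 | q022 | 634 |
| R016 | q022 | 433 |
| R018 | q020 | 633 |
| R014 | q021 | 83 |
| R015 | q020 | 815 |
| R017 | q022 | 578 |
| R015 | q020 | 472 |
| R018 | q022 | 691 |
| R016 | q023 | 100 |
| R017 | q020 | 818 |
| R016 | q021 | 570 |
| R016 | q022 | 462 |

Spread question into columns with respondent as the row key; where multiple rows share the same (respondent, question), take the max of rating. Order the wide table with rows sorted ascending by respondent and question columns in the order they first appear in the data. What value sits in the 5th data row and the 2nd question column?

929

With rows sorted ascending by respondent, row 5 is respondent=R018. question columns in first-appearance order: q022, q023, q021, q020; column 2 is q023.
Long rows with respondent=R018, question=q023: max(929, 103, 388) = 929.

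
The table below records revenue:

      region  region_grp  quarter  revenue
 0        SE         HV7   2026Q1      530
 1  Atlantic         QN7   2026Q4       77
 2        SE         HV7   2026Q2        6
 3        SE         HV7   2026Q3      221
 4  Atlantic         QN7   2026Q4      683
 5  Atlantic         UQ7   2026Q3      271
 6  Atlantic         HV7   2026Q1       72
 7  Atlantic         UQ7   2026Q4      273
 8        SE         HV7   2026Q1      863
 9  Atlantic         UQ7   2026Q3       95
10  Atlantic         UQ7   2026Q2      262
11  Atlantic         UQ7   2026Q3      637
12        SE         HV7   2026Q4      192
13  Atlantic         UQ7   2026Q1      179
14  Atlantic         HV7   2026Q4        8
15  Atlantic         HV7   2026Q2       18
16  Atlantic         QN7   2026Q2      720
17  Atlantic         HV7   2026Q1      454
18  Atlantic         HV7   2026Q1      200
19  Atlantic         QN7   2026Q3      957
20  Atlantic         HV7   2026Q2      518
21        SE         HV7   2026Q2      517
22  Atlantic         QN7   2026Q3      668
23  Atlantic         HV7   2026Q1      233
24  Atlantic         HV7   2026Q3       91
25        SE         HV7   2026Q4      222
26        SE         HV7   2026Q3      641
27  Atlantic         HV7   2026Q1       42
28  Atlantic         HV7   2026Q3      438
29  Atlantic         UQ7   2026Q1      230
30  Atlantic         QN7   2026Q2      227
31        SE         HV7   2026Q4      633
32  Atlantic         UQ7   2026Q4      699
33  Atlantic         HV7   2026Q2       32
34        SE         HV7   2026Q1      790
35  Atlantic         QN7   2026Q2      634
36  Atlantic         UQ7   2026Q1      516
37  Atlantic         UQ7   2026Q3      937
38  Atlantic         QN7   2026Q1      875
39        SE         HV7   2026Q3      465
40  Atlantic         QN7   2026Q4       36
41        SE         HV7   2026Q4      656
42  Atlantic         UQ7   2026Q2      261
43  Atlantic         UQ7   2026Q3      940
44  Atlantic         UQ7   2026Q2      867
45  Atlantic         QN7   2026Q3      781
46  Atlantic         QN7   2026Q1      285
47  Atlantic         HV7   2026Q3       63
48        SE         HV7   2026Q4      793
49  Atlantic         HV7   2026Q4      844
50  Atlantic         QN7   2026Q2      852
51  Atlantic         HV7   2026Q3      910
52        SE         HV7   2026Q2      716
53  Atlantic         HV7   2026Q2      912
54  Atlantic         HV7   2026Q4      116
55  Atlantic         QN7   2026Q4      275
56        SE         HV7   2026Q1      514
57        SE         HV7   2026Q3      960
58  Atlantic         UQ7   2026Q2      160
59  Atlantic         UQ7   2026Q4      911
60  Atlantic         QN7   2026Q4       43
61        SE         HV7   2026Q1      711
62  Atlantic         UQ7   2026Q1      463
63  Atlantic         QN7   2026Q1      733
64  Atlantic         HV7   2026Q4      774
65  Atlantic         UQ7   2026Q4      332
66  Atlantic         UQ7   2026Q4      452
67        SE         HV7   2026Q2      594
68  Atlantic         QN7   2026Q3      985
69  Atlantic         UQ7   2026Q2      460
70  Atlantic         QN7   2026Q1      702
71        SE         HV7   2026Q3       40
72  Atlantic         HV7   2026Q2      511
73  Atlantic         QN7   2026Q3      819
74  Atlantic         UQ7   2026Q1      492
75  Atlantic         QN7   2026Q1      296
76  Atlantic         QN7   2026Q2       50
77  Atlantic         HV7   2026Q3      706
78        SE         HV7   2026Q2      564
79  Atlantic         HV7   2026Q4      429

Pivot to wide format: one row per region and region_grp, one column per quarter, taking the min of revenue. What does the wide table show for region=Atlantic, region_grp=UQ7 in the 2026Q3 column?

Rows with region=Atlantic, region_grp=UQ7 and quarter=2026Q3: revenue values are 271, 95, 637, 937, 940.
min(271, 95, 637, 937, 940) = 95.

95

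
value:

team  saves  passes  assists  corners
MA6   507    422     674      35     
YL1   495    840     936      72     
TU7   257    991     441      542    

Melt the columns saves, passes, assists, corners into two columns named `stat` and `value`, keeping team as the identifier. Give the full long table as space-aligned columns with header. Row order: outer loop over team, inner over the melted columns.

team  stat     value
MA6   saves    507  
MA6   passes   422  
MA6   assists  674  
MA6   corners  35   
YL1   saves    495  
YL1   passes   840  
YL1   assists  936  
YL1   corners  72   
TU7   saves    257  
TU7   passes   991  
TU7   assists  441  
TU7   corners  542  

Each (team, column) pair becomes one row: 3 × 4 = 12 rows.
For example, (MA6, saves) → value=507.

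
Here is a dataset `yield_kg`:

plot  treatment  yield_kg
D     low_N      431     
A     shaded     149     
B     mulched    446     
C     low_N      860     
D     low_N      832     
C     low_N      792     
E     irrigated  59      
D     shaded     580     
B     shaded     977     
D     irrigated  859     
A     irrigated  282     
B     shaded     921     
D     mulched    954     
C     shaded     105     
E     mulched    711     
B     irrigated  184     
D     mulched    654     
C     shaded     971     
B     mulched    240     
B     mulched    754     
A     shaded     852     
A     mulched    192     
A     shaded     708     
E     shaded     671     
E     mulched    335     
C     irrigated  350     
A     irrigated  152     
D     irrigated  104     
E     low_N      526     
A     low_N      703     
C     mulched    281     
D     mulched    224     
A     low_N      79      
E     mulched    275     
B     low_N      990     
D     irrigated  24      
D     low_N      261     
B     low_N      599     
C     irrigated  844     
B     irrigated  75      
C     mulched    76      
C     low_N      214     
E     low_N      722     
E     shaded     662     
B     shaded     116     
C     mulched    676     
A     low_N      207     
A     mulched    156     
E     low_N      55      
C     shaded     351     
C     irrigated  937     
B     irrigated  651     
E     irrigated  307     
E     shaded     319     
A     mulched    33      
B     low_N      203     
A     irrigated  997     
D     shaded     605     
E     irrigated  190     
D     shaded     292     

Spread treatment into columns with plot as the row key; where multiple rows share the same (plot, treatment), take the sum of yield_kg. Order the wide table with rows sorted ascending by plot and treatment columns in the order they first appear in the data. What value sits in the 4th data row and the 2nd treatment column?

1477

With rows sorted ascending by plot, row 4 is plot=D. treatment columns in first-appearance order: low_N, shaded, mulched, irrigated; column 2 is shaded.
Long rows with plot=D, treatment=shaded: 580 + 605 + 292 = 1477.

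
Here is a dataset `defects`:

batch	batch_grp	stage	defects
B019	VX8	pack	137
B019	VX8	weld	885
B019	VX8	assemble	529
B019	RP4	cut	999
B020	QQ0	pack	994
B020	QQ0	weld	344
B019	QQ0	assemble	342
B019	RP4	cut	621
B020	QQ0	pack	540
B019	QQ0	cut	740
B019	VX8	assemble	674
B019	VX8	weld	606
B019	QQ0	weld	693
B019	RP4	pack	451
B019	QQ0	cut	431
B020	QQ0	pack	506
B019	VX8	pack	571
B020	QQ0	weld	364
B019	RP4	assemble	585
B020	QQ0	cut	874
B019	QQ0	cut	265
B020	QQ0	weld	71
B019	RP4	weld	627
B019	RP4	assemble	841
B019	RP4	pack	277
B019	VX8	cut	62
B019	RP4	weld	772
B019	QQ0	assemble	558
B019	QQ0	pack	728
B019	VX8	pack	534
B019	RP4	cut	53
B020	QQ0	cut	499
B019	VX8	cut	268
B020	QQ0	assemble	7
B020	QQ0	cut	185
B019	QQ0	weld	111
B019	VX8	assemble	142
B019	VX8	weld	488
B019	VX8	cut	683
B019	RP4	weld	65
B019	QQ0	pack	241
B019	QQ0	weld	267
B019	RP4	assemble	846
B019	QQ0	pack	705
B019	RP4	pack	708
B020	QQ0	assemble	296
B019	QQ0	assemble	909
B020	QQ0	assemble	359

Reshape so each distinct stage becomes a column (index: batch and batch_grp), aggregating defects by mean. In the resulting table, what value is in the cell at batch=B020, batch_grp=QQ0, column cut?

Rows with batch=B020, batch_grp=QQ0 and stage=cut: defects values are 874, 499, 185.
(874 + 499 + 185) / 3 = 519.33.

519.33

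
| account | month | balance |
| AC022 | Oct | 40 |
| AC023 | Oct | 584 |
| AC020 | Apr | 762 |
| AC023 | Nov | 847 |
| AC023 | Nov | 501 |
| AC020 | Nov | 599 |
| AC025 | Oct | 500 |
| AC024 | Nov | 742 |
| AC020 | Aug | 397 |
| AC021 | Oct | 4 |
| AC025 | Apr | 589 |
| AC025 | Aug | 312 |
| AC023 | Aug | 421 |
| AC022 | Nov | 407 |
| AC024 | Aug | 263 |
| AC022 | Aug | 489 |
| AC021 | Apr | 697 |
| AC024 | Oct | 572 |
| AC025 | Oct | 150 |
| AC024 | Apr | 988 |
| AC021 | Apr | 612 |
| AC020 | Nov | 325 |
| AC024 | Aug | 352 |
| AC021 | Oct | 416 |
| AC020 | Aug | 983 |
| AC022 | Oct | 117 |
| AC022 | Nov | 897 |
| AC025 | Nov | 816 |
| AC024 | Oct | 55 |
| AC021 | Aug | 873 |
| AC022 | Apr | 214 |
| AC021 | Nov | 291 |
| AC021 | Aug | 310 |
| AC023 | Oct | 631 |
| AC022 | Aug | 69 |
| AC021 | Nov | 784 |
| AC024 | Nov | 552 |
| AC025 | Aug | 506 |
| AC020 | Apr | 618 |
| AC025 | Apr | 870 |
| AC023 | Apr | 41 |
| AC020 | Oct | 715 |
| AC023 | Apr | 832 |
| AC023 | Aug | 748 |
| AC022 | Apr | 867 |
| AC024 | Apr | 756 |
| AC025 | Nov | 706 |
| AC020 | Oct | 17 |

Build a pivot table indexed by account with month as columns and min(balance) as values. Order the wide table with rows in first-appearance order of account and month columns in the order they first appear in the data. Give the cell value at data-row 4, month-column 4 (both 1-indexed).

With rows in first-appearance order of account, row 4 is account=AC025. month columns in first-appearance order: Oct, Apr, Nov, Aug; column 4 is Aug.
Long rows with account=AC025, month=Aug: min(312, 506) = 312.

312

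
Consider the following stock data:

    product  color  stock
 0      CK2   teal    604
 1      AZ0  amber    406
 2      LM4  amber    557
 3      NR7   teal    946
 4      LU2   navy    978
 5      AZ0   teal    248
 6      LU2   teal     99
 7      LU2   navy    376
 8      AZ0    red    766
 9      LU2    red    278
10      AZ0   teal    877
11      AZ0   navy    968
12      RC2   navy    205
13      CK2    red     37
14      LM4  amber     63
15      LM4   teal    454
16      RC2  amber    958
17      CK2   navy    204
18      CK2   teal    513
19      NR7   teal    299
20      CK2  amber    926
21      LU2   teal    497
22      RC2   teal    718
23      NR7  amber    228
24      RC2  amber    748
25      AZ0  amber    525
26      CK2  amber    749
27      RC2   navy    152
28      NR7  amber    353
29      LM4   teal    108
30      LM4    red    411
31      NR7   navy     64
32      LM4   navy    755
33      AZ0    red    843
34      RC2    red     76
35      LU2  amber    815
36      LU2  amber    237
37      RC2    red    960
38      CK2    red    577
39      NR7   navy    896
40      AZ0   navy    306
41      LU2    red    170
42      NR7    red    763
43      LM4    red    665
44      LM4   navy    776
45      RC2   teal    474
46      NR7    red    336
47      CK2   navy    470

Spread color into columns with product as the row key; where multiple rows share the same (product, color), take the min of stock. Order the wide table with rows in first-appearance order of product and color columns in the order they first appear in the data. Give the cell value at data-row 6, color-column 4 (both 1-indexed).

76

With rows in first-appearance order of product, row 6 is product=RC2. color columns in first-appearance order: teal, amber, navy, red; column 4 is red.
Long rows with product=RC2, color=red: min(76, 960) = 76.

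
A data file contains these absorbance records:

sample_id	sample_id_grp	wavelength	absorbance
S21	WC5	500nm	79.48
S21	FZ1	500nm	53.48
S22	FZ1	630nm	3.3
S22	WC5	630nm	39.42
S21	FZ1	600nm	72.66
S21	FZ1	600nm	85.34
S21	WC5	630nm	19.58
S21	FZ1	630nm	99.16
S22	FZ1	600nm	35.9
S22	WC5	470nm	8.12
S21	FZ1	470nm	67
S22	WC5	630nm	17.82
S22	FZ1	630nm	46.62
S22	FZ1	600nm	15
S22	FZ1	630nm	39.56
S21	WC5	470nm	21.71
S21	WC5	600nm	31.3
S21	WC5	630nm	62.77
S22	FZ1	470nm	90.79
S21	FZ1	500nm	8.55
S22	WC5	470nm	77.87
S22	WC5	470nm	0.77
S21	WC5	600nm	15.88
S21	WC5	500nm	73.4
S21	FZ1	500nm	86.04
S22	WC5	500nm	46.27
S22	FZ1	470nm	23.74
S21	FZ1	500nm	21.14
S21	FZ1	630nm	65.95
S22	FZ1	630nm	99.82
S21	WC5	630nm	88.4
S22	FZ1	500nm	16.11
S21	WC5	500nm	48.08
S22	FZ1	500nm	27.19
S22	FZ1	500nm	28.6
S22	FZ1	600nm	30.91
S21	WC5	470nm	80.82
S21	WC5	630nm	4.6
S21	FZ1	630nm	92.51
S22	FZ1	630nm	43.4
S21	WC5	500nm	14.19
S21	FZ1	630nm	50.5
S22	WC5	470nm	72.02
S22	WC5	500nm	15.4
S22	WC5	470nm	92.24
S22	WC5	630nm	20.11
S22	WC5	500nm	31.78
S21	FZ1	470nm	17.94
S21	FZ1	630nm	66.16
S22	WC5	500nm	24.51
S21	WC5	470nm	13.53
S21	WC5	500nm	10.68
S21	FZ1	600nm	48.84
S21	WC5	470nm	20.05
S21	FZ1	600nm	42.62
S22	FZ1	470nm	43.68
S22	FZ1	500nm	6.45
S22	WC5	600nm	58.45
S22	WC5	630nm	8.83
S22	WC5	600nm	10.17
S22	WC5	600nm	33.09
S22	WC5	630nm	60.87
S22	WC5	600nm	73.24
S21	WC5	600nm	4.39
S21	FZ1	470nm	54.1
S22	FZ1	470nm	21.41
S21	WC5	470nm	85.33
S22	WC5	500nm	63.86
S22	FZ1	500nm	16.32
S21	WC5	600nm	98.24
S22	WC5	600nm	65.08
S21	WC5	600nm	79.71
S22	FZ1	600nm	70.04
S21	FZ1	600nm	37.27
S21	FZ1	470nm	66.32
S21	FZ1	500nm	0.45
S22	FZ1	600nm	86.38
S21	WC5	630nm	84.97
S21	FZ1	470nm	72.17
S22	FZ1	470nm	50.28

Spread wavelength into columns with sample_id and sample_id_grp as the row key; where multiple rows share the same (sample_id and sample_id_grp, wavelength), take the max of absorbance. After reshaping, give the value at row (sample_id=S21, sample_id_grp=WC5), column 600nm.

Rows with sample_id=S21, sample_id_grp=WC5 and wavelength=600nm: absorbance values are 31.3, 15.88, 4.39, 98.24, 79.71.
max(31.3, 15.88, 4.39, 98.24, 79.71) = 98.24.

98.24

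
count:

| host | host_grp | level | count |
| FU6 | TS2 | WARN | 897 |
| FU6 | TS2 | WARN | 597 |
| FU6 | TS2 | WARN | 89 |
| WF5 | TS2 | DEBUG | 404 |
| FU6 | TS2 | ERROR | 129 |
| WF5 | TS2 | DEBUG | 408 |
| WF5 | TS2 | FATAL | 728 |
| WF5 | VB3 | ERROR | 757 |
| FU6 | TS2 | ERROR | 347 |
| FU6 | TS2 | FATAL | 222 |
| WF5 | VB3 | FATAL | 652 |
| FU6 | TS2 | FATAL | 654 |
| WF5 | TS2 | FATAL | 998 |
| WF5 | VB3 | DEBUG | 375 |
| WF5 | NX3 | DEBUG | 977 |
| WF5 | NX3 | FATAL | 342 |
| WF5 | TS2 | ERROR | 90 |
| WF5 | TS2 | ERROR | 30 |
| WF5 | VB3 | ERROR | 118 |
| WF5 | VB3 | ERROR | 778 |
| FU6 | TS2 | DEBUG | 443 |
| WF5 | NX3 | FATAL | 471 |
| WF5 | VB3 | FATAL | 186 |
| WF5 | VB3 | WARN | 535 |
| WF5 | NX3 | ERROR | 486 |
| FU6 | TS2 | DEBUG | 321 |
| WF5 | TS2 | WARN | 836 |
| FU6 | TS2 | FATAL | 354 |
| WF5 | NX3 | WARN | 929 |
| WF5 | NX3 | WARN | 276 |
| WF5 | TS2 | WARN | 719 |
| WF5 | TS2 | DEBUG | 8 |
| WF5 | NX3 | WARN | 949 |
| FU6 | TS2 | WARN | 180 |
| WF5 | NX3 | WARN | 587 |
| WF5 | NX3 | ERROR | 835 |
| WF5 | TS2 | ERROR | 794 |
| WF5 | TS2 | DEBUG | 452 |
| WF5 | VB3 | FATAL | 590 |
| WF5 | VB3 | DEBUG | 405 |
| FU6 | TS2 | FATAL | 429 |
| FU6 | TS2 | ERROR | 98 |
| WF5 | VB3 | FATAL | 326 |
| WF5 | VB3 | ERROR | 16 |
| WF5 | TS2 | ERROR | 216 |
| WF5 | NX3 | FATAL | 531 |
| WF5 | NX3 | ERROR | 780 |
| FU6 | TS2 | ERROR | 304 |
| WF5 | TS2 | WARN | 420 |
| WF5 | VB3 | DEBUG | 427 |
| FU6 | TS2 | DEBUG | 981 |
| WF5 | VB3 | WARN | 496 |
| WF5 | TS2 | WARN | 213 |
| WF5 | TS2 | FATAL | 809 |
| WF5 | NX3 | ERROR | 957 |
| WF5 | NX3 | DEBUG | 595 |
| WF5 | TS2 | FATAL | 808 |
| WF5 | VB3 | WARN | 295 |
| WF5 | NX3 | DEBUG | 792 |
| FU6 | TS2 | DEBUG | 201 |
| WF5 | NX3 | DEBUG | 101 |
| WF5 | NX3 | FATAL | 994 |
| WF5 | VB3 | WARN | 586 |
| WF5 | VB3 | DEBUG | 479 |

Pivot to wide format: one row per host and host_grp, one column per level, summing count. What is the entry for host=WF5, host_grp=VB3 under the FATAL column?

Rows with host=WF5, host_grp=VB3 and level=FATAL: count values are 652, 186, 590, 326.
652 + 186 + 590 + 326 = 1754.

1754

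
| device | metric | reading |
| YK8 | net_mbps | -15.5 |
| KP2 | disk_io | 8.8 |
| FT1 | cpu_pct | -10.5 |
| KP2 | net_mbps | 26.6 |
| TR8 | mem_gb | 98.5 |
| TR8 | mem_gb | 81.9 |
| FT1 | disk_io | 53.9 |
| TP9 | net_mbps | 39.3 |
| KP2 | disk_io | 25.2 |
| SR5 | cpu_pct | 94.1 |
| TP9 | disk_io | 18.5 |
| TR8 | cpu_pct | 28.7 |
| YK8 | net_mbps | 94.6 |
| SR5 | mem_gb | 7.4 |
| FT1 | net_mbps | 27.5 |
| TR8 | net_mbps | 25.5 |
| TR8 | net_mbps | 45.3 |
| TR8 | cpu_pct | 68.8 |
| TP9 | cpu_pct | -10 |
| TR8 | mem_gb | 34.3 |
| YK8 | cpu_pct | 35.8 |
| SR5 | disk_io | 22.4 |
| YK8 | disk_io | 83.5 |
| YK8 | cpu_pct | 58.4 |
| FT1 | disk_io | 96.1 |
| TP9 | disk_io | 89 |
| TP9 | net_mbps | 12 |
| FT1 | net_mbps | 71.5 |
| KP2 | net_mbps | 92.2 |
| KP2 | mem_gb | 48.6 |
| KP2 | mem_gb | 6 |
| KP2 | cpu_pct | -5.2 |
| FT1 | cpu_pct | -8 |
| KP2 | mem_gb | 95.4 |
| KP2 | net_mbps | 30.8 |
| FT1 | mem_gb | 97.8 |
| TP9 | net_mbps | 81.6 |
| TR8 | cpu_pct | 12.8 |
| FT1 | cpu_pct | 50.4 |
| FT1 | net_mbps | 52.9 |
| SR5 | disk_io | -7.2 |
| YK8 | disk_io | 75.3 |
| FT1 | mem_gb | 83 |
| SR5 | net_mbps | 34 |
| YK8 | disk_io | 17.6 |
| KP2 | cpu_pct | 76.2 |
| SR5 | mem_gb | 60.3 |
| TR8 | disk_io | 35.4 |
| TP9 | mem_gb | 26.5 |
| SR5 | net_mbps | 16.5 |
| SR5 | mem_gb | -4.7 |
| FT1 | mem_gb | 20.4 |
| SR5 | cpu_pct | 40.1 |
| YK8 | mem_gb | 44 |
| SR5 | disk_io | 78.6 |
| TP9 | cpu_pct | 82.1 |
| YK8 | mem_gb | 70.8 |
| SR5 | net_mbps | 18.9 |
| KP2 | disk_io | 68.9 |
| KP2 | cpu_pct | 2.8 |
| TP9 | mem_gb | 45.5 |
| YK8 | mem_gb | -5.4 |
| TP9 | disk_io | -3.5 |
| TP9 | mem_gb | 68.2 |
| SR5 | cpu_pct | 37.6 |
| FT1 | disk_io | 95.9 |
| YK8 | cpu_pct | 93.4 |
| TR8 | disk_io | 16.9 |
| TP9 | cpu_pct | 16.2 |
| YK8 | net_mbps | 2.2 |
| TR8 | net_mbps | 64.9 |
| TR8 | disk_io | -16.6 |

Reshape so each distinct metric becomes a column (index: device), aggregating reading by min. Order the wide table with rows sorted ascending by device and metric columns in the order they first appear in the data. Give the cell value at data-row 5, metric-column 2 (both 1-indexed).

-16.6

With rows sorted ascending by device, row 5 is device=TR8. metric columns in first-appearance order: net_mbps, disk_io, cpu_pct, mem_gb; column 2 is disk_io.
Long rows with device=TR8, metric=disk_io: min(35.4, 16.9, -16.6) = -16.6.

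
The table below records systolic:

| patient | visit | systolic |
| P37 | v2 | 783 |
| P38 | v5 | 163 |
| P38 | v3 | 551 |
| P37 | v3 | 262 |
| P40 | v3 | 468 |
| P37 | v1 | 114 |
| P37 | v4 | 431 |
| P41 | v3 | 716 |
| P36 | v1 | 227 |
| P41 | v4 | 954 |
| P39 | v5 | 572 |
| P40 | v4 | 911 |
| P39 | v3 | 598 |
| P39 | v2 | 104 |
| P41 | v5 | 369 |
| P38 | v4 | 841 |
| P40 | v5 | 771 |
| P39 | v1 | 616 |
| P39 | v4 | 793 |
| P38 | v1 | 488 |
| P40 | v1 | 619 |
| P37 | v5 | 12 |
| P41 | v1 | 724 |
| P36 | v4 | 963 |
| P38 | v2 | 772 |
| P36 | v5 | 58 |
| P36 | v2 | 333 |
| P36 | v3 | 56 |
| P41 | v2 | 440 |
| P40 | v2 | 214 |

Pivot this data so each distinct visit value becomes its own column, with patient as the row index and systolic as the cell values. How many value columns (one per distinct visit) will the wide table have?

5

5 distinct visit values: v1, v2, v3, v4, v5.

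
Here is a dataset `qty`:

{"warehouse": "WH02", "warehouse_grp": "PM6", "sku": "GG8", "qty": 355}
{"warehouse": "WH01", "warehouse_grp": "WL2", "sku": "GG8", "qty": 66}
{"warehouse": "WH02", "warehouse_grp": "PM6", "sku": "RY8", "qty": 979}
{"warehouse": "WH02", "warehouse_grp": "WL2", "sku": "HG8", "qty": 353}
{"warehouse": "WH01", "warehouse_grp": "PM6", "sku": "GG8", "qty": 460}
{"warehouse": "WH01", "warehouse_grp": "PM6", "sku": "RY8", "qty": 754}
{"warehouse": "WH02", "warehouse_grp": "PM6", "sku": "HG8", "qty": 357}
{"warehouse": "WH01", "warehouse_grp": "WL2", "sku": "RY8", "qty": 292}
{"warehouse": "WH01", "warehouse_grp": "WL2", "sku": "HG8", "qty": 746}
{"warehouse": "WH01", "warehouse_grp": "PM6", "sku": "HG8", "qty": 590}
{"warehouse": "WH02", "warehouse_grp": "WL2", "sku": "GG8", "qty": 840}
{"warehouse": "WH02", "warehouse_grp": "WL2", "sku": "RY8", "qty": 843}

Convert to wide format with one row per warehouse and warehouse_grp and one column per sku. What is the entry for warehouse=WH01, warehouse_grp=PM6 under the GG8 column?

460

Wide layout: rows indexed by warehouse and warehouse_grp, columns are the 3 distinct sku values (GG8, RY8, HG8).
Cell (warehouse=WH01, warehouse_grp=PM6, sku=GG8) draws from the long row where warehouse=WH01, warehouse_grp=PM6 and sku=GG8, which has qty=460.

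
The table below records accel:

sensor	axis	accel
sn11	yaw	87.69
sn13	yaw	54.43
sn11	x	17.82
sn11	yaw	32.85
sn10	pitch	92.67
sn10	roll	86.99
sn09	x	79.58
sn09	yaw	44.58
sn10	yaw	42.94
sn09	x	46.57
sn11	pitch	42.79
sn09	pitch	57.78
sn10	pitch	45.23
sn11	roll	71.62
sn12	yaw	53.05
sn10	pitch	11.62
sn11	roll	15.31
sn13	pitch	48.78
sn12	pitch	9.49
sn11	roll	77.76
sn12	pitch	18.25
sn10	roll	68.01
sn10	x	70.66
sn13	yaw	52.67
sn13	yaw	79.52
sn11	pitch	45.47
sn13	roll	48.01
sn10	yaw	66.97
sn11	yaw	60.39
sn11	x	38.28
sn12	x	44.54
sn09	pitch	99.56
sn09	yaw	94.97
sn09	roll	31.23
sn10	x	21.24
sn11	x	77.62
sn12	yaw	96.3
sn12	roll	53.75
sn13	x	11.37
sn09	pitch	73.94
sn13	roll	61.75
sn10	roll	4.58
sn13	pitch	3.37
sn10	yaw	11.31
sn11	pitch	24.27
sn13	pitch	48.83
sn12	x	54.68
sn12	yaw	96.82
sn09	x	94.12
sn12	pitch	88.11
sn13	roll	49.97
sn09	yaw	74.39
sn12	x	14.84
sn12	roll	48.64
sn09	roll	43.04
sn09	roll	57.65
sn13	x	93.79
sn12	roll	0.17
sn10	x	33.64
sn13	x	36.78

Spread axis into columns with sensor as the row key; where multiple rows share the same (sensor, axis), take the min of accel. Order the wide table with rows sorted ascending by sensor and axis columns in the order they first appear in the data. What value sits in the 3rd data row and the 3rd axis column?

With rows sorted ascending by sensor, row 3 is sensor=sn11. axis columns in first-appearance order: yaw, x, pitch, roll; column 3 is pitch.
Long rows with sensor=sn11, axis=pitch: min(42.79, 45.47, 24.27) = 24.27.

24.27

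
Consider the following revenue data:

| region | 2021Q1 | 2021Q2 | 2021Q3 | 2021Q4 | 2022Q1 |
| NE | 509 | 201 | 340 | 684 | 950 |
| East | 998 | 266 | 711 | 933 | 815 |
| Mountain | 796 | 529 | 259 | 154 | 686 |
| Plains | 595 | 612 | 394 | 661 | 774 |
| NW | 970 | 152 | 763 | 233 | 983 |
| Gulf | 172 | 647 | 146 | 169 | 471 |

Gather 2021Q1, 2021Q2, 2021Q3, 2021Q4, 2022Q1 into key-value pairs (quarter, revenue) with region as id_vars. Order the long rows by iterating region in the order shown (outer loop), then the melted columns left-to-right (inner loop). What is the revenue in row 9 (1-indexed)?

933

30 rows total (6 × 5). Row 9: index ⌊(9-1)/5⌋ = 1 into region → East; (9-1) mod 5 = 3 into the melted columns → 2021Q4.
So row 9 is (East, 2021Q4, 933); revenue = 933.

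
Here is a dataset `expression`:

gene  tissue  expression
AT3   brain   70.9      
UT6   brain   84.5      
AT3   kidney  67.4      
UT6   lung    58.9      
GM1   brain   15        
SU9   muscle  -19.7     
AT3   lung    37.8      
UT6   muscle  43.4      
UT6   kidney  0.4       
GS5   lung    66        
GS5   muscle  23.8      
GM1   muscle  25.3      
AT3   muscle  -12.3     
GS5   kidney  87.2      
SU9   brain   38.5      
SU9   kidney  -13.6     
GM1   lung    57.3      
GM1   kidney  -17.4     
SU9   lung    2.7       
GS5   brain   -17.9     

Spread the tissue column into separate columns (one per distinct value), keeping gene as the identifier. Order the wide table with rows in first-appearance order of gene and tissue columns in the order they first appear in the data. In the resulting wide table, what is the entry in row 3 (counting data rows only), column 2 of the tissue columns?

With rows in first-appearance order of gene, row 3 is gene=GM1. tissue columns in first-appearance order: brain, kidney, lung, muscle; column 2 is kidney.
Long rows with gene=GM1, tissue=kidney: expression = -17.4.

-17.4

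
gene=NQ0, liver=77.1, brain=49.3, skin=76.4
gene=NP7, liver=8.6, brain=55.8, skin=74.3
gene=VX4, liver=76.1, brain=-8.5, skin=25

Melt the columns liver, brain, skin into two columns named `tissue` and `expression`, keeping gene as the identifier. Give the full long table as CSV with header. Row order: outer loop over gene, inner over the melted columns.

gene,tissue,expression
NQ0,liver,77.1
NQ0,brain,49.3
NQ0,skin,76.4
NP7,liver,8.6
NP7,brain,55.8
NP7,skin,74.3
VX4,liver,76.1
VX4,brain,-8.5
VX4,skin,25

Each (gene, column) pair becomes one row: 3 × 3 = 9 rows.
For example, (NQ0, liver) → expression=77.1.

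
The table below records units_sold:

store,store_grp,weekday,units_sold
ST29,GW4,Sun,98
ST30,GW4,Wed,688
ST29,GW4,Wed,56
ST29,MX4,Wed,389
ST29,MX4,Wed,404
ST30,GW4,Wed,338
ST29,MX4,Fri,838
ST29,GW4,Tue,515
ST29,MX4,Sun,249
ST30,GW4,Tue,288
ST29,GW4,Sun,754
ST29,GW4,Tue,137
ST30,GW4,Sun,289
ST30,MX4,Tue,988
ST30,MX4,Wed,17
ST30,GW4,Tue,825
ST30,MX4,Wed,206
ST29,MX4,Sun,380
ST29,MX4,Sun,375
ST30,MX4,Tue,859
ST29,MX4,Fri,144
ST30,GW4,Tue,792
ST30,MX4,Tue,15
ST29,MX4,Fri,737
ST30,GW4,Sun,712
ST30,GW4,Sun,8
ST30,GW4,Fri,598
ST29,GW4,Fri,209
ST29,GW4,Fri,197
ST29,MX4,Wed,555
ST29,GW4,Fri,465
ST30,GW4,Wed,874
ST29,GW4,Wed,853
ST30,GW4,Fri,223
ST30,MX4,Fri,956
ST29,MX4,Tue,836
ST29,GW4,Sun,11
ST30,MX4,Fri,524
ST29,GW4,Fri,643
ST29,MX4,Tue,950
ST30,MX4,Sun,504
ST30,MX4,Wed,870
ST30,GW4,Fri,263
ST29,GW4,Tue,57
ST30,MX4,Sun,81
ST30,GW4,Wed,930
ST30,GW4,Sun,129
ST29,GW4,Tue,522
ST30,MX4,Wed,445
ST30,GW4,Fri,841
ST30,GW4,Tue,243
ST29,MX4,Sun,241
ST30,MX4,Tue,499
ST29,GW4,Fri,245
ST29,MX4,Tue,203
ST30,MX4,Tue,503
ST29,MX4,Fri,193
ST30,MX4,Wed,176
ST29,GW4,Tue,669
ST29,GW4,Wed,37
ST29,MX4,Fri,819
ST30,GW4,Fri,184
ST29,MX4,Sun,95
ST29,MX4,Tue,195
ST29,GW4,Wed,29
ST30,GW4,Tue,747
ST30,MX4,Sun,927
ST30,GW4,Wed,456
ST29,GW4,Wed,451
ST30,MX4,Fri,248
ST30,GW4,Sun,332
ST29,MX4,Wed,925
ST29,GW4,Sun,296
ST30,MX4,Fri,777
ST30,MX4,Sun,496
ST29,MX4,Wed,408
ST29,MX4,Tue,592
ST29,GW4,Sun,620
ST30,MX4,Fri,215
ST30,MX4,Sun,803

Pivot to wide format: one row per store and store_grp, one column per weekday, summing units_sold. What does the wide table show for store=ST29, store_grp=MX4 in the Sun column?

Rows with store=ST29, store_grp=MX4 and weekday=Sun: units_sold values are 249, 380, 375, 241, 95.
249 + 380 + 375 + 241 + 95 = 1340.

1340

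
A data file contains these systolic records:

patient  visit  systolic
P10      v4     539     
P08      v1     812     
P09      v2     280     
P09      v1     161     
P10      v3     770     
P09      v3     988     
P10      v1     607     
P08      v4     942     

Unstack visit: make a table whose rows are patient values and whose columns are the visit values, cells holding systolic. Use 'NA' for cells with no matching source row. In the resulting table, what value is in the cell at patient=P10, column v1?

The long row with patient=P10, visit=v1 has systolic=607.

607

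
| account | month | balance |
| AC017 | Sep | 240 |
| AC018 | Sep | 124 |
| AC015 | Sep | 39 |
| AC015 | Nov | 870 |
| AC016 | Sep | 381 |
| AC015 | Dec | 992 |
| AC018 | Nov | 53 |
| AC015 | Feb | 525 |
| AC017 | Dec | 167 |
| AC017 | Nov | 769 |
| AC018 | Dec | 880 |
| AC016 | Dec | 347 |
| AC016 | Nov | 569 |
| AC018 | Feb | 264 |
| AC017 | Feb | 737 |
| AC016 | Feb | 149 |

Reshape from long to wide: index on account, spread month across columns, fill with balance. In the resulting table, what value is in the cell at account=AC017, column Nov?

Wide layout: rows indexed by account, columns are the 4 distinct month values (Sep, Nov, Dec, Feb).
Cell (account=AC017, month=Nov) draws from the long row where account=AC017 and month=Nov, which has balance=769.

769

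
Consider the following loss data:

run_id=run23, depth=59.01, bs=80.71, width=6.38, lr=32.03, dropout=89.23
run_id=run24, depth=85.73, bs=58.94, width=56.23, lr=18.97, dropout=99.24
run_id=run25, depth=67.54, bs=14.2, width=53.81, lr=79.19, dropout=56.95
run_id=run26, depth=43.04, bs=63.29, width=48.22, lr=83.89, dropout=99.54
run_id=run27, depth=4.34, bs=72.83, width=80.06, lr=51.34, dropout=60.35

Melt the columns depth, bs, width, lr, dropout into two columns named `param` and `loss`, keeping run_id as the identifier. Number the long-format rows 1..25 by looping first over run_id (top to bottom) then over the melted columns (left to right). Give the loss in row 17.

25 rows total (5 × 5). Row 17: index ⌊(17-1)/5⌋ = 3 into run_id → run26; (17-1) mod 5 = 1 into the melted columns → bs.
So row 17 is (run26, bs, 63.29); loss = 63.29.

63.29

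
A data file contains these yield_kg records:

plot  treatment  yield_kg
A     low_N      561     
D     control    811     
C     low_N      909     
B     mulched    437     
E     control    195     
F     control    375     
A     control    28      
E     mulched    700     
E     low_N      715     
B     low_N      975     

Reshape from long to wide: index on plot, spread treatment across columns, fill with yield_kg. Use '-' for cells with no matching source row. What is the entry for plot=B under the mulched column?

The long row with plot=B, treatment=mulched has yield_kg=437.

437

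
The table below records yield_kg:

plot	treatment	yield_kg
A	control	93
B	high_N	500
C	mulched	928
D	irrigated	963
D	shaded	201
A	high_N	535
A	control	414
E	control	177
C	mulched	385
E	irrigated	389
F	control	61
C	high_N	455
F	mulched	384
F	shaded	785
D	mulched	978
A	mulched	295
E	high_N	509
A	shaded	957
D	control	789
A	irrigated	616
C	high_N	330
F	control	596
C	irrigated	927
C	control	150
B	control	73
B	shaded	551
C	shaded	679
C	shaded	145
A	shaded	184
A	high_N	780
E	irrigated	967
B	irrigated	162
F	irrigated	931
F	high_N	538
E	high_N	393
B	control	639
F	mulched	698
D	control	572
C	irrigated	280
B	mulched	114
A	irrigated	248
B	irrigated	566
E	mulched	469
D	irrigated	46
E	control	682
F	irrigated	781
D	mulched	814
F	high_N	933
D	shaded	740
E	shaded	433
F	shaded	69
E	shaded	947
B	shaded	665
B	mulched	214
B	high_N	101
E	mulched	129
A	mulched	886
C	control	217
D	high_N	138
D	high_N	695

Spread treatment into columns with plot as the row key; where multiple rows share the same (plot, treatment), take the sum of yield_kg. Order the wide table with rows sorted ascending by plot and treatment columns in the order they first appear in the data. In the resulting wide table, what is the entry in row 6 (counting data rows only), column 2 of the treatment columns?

With rows sorted ascending by plot, row 6 is plot=F. treatment columns in first-appearance order: control, high_N, mulched, irrigated, shaded; column 2 is high_N.
Long rows with plot=F, treatment=high_N: 538 + 933 = 1471.

1471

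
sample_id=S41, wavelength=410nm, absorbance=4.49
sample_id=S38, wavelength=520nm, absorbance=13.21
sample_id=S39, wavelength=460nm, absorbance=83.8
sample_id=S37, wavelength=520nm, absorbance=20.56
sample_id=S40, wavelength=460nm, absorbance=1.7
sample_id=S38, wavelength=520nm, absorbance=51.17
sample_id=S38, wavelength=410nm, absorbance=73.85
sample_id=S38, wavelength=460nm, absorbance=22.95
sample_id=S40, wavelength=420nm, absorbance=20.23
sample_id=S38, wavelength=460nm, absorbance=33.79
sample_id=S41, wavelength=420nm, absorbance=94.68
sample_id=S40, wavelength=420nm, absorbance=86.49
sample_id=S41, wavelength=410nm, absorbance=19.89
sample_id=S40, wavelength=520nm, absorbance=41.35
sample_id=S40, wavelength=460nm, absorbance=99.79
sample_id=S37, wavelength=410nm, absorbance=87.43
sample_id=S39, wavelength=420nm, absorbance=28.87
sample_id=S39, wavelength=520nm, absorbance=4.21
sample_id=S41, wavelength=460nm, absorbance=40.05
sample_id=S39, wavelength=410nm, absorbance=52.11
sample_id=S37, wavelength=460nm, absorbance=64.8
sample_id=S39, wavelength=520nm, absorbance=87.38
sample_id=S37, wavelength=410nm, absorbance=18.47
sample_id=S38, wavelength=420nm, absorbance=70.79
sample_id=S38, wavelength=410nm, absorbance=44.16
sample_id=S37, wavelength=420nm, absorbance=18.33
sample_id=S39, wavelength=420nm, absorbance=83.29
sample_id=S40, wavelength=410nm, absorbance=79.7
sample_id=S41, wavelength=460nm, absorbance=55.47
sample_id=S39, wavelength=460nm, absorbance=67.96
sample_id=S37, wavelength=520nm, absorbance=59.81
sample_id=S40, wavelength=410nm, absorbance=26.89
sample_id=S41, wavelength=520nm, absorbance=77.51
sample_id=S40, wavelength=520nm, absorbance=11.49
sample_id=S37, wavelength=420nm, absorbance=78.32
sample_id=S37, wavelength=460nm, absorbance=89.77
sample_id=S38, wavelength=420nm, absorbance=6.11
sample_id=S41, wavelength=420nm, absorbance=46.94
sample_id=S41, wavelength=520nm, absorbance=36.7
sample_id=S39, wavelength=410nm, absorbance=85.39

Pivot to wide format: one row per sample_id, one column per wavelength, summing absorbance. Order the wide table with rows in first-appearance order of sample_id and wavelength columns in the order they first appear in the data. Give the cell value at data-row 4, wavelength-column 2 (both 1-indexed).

With rows in first-appearance order of sample_id, row 4 is sample_id=S37. wavelength columns in first-appearance order: 410nm, 520nm, 460nm, 420nm; column 2 is 520nm.
Long rows with sample_id=S37, wavelength=520nm: 20.56 + 59.81 = 80.37.

80.37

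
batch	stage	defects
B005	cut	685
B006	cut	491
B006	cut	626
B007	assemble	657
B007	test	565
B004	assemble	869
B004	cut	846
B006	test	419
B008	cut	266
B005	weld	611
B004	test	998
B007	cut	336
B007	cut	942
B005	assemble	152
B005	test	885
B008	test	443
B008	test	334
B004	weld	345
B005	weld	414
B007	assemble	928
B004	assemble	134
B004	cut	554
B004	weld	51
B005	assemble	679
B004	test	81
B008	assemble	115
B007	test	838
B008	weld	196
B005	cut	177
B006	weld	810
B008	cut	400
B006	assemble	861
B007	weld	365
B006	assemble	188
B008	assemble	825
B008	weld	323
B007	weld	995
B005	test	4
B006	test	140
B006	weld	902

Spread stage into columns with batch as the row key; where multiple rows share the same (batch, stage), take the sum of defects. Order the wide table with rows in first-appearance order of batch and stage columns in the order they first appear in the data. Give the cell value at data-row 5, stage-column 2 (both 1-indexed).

940

With rows in first-appearance order of batch, row 5 is batch=B008. stage columns in first-appearance order: cut, assemble, test, weld; column 2 is assemble.
Long rows with batch=B008, stage=assemble: 115 + 825 = 940.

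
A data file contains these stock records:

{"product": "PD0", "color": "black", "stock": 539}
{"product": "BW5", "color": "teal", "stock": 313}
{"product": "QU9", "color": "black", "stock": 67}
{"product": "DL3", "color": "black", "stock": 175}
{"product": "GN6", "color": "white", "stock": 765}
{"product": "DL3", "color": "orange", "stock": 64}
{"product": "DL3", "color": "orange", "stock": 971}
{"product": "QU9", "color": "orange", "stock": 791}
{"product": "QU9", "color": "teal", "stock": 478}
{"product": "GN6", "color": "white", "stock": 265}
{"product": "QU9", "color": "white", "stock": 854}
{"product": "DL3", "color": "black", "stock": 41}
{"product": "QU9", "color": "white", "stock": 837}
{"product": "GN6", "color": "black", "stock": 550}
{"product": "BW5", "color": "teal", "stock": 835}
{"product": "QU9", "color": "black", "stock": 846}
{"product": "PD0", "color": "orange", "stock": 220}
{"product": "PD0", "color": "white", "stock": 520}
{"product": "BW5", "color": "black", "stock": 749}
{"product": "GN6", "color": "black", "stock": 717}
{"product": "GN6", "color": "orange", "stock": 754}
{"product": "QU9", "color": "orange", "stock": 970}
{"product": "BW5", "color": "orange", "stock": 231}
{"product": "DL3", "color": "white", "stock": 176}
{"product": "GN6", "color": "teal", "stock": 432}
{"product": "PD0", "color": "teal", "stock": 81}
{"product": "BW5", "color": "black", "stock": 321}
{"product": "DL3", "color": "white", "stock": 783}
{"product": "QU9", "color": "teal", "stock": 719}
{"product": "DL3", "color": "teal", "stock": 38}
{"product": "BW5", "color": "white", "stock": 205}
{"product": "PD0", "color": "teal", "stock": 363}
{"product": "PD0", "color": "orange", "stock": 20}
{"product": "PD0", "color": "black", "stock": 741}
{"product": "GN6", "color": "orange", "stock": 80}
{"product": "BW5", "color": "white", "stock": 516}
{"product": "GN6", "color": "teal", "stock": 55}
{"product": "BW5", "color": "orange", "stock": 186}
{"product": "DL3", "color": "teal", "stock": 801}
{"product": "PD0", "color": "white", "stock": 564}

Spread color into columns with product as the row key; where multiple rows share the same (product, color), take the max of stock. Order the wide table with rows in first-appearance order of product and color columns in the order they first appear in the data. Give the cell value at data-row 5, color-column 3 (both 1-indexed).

765

With rows in first-appearance order of product, row 5 is product=GN6. color columns in first-appearance order: black, teal, white, orange; column 3 is white.
Long rows with product=GN6, color=white: max(765, 265) = 765.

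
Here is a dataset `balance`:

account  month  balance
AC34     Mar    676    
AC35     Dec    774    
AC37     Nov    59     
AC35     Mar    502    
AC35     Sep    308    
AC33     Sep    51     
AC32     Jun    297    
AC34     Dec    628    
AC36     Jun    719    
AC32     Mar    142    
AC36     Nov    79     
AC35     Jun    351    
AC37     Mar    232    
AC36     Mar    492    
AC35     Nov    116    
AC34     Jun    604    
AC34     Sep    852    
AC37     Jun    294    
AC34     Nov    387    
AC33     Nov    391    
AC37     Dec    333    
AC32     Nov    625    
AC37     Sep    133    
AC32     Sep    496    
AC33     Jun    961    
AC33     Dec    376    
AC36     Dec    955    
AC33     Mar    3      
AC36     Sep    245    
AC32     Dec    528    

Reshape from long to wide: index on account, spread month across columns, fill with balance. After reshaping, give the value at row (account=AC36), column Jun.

Wide layout: rows indexed by account, columns are the 5 distinct month values (Mar, Dec, Nov, Sep, Jun).
Cell (account=AC36, month=Jun) draws from the long row where account=AC36 and month=Jun, which has balance=719.

719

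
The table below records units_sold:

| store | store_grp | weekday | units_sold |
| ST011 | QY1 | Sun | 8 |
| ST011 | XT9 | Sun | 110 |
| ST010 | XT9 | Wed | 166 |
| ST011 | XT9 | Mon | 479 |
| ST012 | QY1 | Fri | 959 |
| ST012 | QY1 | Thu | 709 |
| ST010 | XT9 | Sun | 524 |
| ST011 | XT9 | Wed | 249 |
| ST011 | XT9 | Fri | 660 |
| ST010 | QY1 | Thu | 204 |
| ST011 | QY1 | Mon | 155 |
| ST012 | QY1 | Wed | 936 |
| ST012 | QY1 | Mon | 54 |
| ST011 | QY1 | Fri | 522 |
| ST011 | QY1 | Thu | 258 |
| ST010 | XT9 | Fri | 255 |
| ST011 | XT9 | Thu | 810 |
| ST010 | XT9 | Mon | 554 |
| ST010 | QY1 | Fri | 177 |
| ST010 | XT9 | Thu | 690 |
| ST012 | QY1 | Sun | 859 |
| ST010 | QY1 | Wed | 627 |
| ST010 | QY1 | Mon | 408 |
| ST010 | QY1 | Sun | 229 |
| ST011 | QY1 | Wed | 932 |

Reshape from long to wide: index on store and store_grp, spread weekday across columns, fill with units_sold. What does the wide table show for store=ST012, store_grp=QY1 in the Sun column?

Wide layout: rows indexed by store and store_grp, columns are the 5 distinct weekday values (Sun, Wed, Mon, Fri, Thu).
Cell (store=ST012, store_grp=QY1, weekday=Sun) draws from the long row where store=ST012, store_grp=QY1 and weekday=Sun, which has units_sold=859.

859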